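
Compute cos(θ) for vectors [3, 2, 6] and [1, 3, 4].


A·B = 3·1 + 2·3 + 6·4 = 33
‖A‖ = √49 = 7, ‖B‖ = √26 = 5.099
cos = 33/(√49·√26) = 33/√1274 = 0.9245

0.9245


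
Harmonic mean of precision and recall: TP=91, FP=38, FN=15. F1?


Precision = 91/129 = 0.7054
Recall = 91/106 = 0.8585
F1 = 2·P·R/(P+R) = 2·TP/(2·TP+FP+FN) = 182/(182+38+15) = 182/235 = 0.7745

0.7745


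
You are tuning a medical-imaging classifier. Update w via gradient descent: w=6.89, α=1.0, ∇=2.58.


w_new = w - α·∇
= 6.89 - 1.0·2.58
= 6.89 - 2.58
= 4.31

4.31


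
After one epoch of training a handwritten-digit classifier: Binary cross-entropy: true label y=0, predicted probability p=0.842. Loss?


BCE = -[y·ln(p) + (1-y)·ln(1-p)]
= -0 - 1·ln(1-0.842)
= -ln(0.158) = 1.8452

1.8452


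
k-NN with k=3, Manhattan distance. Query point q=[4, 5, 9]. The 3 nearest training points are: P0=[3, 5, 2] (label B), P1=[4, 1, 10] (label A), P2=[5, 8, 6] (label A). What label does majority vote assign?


d(q,P0) = 8  (label B)
d(q,P1) = 5  (label A)
d(q,P2) = 7  (label A)
Votes: A=2, B=1
Majority → A

A


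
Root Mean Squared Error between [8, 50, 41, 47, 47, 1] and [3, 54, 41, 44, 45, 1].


MSE = 54/6 = 9
RMSE = √(54/6) = 3.0

3.0


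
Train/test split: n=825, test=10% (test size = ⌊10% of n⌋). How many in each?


Test = ⌊825·10/100⌋ = 82
Train = 825 - 82 = 743

Train: 743, Test: 82


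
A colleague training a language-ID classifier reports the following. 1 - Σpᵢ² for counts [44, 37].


Probabilities: [44/81, 37/81] ≈ [0.5432, 0.4568]
Σpᵢ² = (1936 + 1369)/81² = 3305/6561
Gini = 1 - Σpᵢ² = 1 - 3305/6561 = 0.4963

0.4963


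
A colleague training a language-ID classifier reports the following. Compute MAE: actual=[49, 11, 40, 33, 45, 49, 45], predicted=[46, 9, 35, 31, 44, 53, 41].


Absolute errors: |49-46|=3, |11-9|=2, |40-35|=5, |33-31|=2, |45-44|=1, |49-53|=4, |45-41|=4
Sum = 21
MAE = 21/7 = 3

3


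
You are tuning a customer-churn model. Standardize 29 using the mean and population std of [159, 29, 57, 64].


μ = 77.25, σ = 48.9815
z = (29 - 77.25)/48.9815 = -0.9851

-0.9851


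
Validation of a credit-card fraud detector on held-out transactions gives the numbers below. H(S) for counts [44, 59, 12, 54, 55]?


Probabilities: [44/224, 59/224, 12/224, 54/224, 55/224] ≈ [0.1964, 0.2634, 0.0536, 0.2411, 0.2455]
H = -((44/224)·log₂(44/224) + (59/224)·log₂(59/224) + (12/224)·log₂(12/224) + (54/224)·log₂(54/224) + (55/224)·log₂(55/224))
  = 2.1866 bits

2.1866 bits


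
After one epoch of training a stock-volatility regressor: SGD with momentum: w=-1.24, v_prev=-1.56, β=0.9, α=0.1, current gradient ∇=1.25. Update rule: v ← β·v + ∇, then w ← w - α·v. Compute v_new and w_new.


v_new = 0.9·-1.56 + 1.25 = -1.404 + 1.25 = -0.154
w_new = -1.24 - 0.1·-0.154 = -1.24 + 0.0154 = -1.2246

v_new=-0.154, w_new=-1.2246


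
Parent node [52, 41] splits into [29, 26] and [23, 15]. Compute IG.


Parent = [52, 41], H_parent = 0.9899
H_left = 0.9979 (n=55), H_right = 0.9678 (n=38)
H_children = (55/93)·0.9979 + (38/93)·0.9678 = 0.9856
IG = 0.9899 - 0.9856 = 0.0043

0.0043


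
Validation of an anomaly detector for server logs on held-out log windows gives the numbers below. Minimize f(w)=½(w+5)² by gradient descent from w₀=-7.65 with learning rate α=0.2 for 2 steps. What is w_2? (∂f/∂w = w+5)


step 1: grad = -7.65+5 = -2.65; w = -7.65 - 0.2·(-2.65) = -7.12
step 2: grad = -7.12+5 = -2.12; w = -7.12 - 0.2·(-2.12) = -6.696

-6.696


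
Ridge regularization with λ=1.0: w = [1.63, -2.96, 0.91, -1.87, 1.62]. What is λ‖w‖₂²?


‖w‖₂² = (1.63)² + (-2.96)² + (0.91)² + (-1.87)² + (1.62)²
     = 2.6569 + 8.7616 + 0.8281 + 3.4969 + 2.6244
     = 18.3679
λ·‖w‖₂² = 1.0·18.3679 = 18.3679

18.3679


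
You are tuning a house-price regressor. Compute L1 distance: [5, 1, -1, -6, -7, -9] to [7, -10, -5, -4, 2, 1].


d = |5-7| + |1+ 10| + |-1+ 5| + |-6+ 4| + |-7-2| + |-9-1|
  = 2 + 11 + 4 + 2 + 9 + 10
  = 38

38


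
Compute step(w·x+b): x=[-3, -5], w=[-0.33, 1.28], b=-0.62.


z = (-3)·(-0.33) + (-5)·(1.28) - 0.62
  = -6.03
step(z) = 0 (z<0)

0


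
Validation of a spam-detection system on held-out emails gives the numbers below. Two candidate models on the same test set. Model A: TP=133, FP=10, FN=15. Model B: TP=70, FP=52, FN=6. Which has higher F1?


Model A: P=133/143=0.9301, R=133/148=0.8986, F1=2PR/(P+R)=2TP/(2TP+FP+FN)=266/291=0.9141
Model B: P=70/122=0.5738, R=70/76=0.9211, F1=2PR/(P+R)=2TP/(2TP+FP+FN)=140/198=0.7071
0.9141 > 0.7071 → Model A

Model A


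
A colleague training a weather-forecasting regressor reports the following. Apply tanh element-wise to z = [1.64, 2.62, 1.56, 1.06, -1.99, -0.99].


tanh(1.64) = 0.9275
tanh(2.62) = 0.9895
tanh(1.56) = 0.9154
tanh(1.06) = 0.7857
tanh(-1.99) = -0.9633
tanh(-0.99) = -0.7574
result = [0.9275, 0.9895, 0.9154, 0.7857, -0.9633, -0.7574]

[0.9275, 0.9895, 0.9154, 0.7857, -0.9633, -0.7574]


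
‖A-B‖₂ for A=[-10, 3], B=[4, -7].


d = √((-10-4)² + (3+ 7)²)
  = √(196 + 100)
  = √296 = 17.2047

17.2047


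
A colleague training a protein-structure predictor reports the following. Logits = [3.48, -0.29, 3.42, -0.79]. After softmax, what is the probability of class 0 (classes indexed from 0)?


Exponentials: e^3.48=32.4597, e^-0.29=0.7483, e^3.42=30.5694, e^-0.79=0.4538
Sum = 64.2312
Softmax = [0.5054, 0.0116, 0.4759, 0.0071]
p[0] = 32.4597/64.2312 = 0.5054

0.5054


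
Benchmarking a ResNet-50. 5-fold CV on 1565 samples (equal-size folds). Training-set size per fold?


Fold size = 1565/5 = 313
Training per fold = 1565 - 313 = 1252

1252


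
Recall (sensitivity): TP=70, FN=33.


Recall = TP/(TP+FN)
= 70/(70+33)
= 70/103 = 67.96%

67.96%


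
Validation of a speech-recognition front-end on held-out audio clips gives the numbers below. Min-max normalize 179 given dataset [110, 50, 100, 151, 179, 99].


min=50, max=179
(179-50)/(179-50) = 129/129 = 1.0

1.0


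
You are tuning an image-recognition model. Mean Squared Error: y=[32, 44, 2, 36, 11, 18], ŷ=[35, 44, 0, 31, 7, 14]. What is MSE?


Squared errors: (32-35)²=9, (44-44)²=0, (2-0)²=4, (36-31)²=25, (11-7)²=16, (18-14)²=16
Sum = 70
MSE = 70/6 = 35/3

35/3


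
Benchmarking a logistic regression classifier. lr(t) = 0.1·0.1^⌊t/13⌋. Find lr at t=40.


n_drops = ⌊40/13⌋ = 3
lr = 0.1·0.1^3 = 0.1·0.001 = 0.0001

0.0001


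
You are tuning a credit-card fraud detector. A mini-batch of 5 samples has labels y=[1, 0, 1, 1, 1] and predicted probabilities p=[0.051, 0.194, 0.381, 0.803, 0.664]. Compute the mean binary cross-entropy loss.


L[0] = -ln(0.051) = 2.9759
L[1] = -ln(1-0.194) = -ln(0.806) = 0.2157
L[2] = -ln(0.381) = 0.965
L[3] = -ln(0.803) = 0.2194
L[4] = -ln(0.664) = 0.4095
mean = (2.9759 + 0.2157 + 0.965 + 0.2194 + 0.4095)/5 = 0.9571

0.9571


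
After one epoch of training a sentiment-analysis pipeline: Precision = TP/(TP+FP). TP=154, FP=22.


Precision = TP/(TP+FP)
= 154/(154+22)
= 154/176 = 87.5%

87.5%


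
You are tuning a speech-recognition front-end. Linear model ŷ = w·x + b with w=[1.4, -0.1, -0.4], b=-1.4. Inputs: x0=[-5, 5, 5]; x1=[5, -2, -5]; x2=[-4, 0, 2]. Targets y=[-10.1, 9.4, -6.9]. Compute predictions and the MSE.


ŷ0 = (1.4)·(-5) + (-0.1)·(5) + (-0.4)·(5) - 1.4 = -10.9
ŷ1 = (1.4)·(5) + (-0.1)·(-2) + (-0.4)·(-5) - 1.4 = 7.8
ŷ2 = (1.4)·(-4) + (-0.1)·(0) + (-0.4)·(2) - 1.4 = -7.8
errors² = [0.64, 2.56, 0.81]
MSE = 4.0100/3 = 1.3367

1.3367


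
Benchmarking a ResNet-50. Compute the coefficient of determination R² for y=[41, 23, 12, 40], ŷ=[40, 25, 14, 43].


ȳ = 29
SS_res = Σ(y-ŷ)² = 18
SS_tot = Σ(y-ȳ)² = 590
R² = 1 - SS_res/SS_tot = 1 - 0.0305 = 0.9695

0.9695


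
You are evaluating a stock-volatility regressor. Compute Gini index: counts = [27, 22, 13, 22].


Probabilities: [27/84, 22/84, 13/84, 22/84] ≈ [0.3214, 0.2619, 0.1548, 0.2619]
Σpᵢ² = (729 + 484 + 169 + 484)/84² = 1866/7056
Gini = 1 - Σpᵢ² = 1 - 1866/7056 = 0.7355

0.7355


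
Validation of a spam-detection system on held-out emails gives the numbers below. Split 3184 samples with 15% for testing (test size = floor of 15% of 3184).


Test = ⌊3184·15/100⌋ = 477
Train = 3184 - 477 = 2707

Train: 2707, Test: 477


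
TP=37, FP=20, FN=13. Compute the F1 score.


Precision = 37/57 = 0.6491
Recall = 37/50 = 0.74
F1 = 2·P·R/(P+R) = 2·TP/(2·TP+FP+FN) = 74/(74+20+13) = 74/107 = 0.6916

0.6916


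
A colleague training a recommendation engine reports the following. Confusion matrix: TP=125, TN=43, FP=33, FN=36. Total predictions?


Total = TP + TN + FP + FN
= 125 + 43 + 33 + 36
= 237
(Predicted positive: 158, predicted negative: 79)

237


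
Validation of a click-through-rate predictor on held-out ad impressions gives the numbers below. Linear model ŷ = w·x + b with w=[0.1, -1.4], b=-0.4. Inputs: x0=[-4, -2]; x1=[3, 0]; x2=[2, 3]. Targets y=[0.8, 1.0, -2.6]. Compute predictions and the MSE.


ŷ0 = (0.1)·(-4) + (-1.4)·(-2) - 0.4 = 2.0
ŷ1 = (0.1)·(3) + (-1.4)·(0) - 0.4 = -0.1
ŷ2 = (0.1)·(2) + (-1.4)·(3) - 0.4 = -4.4
errors² = [1.44, 1.21, 3.24]
MSE = 5.8900/3 = 1.9633

1.9633


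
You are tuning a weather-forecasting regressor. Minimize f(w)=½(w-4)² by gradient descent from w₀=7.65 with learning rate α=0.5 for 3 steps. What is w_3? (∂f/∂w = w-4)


step 1: grad = 7.65-4 = 3.65; w = 7.65 - 0.5·(3.65) = 5.825
step 2: grad = 5.825-4 = 1.825; w = 5.825 - 0.5·(1.825) = 4.9125
step 3: grad = 4.9125-4 = 0.9125; w = 4.9125 - 0.5·(0.9125) = 4.45625

4.45625


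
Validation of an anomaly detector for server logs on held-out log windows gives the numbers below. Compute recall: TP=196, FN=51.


Recall = TP/(TP+FN)
= 196/(196+51)
= 196/247 = 79.35%

79.35%


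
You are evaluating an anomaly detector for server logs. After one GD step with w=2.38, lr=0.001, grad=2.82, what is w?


w_new = w - α·∇
= 2.38 - 0.001·2.82
= 2.38 - 0.00282
= 2.37718

2.37718


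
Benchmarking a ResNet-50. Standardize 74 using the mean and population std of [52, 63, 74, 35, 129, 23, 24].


μ = 57.1429, σ = 34.3571
z = (74 - 57.1429)/34.3571 = 0.4906

0.4906


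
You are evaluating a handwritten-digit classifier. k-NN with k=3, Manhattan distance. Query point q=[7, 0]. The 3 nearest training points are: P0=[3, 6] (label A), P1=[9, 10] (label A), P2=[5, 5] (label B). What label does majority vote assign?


d(q,P0) = 10  (label A)
d(q,P1) = 12  (label A)
d(q,P2) = 7  (label B)
Votes: A=2, B=1
Majority → A

A


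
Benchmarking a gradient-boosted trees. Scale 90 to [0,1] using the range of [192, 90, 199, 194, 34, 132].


min=34, max=199
(90-34)/(199-34) = 56/165 = 0.3394

0.3394


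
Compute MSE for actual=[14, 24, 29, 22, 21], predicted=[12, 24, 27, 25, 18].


Squared errors: (14-12)²=4, (24-24)²=0, (29-27)²=4, (22-25)²=9, (21-18)²=9
Sum = 26
MSE = 26/5 = 26/5

26/5


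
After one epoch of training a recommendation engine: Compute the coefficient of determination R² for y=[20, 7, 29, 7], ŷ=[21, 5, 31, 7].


ȳ = 15.75
SS_res = Σ(y-ŷ)² = 9
SS_tot = Σ(y-ȳ)² = 346.75
R² = 1 - SS_res/SS_tot = 1 - 0.026 = 0.974

0.974


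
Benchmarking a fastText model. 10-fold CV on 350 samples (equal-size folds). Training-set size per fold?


Fold size = 350/10 = 35
Training per fold = 350 - 35 = 315

315


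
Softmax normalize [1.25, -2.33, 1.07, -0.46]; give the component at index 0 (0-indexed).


Exponentials: e^1.25=3.4903, e^-2.33=0.0973, e^1.07=2.9154, e^-0.46=0.6313
Sum = 7.1343
Softmax = [0.4892, 0.0136, 0.4086, 0.0885]
p[0] = 3.4903/7.1343 = 0.4892

0.4892


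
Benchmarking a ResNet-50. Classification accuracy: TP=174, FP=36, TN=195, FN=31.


Accuracy = (TP+TN)/(TP+TN+FP+FN)
= (174+195)/(436)
= 369/436 = 84.63%

84.63%


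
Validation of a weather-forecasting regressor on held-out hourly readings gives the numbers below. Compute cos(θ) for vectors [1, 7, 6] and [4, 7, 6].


A·B = 1·4 + 7·7 + 6·6 = 89
‖A‖ = √86 = 9.2736, ‖B‖ = √101 = 10.0499
cos = 89/(√86·√101) = 89/√8686 = 0.9549

0.9549


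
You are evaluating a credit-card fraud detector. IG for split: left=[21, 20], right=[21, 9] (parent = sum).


Parent = [42, 29], H_parent = 0.9757
H_left = 0.9996 (n=41), H_right = 0.8813 (n=30)
H_children = (41/71)·0.9996 + (30/71)·0.8813 = 0.9496
IG = 0.9757 - 0.9496 = 0.0261

0.0261


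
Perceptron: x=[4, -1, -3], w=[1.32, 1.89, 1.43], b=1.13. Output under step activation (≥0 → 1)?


z = (4)·(1.32) + (-1)·(1.89) + (-3)·(1.43) + 1.13
  = 0.23
step(z) = 1 (z≥0)

1


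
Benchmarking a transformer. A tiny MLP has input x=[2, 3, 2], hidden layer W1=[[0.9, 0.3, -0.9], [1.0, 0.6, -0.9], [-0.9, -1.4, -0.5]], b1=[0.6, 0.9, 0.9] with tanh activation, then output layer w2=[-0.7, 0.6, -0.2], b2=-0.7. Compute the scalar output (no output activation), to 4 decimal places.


z1[0] = (0.9)·(2) + (0.3)·(3) + (-0.9)·(2) + 0.6 = 1.5
z1[1] = (1.0)·(2) + (0.6)·(3) + (-0.9)·(2) + 0.9 = 2.9
z1[2] = (-0.9)·(2) + (-1.4)·(3) + (-0.5)·(2) + 0.9 = -6.1
h = tanh(z1) = [0.9051, 0.994, -1.0]
output = (-0.7)·(0.9051) + (0.6)·(0.994) + (-0.2)·(-1.0) - 0.7 = -0.5372

-0.5372


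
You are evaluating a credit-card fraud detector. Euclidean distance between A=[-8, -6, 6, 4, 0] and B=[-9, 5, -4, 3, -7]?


d = √((-8+ 9)² + (-6-5)² + (6+ 4)² + (4-3)² + (0+ 7)²)
  = √(1 + 121 + 100 + 1 + 49)
  = √272 = 16.4924

16.4924


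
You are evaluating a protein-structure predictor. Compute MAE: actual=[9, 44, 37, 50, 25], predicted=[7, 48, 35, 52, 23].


Absolute errors: |9-7|=2, |44-48|=4, |37-35|=2, |50-52|=2, |25-23|=2
Sum = 12
MAE = 12/5 = 12/5

12/5


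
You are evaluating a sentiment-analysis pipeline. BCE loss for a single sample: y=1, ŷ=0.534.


BCE = -[y·ln(p) + (1-y)·ln(1-p)]
= -1·ln(0.534) - 0
= -ln(0.534) = 0.6274

0.6274


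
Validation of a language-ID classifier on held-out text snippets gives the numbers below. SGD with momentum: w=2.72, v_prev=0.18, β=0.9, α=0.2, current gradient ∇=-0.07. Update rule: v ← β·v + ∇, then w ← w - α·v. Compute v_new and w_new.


v_new = 0.9·0.18 - 0.07 = 0.162 - 0.07 = 0.092
w_new = 2.72 - 0.2·0.092 = 2.72 - 0.0184 = 2.7016

v_new=0.092, w_new=2.7016


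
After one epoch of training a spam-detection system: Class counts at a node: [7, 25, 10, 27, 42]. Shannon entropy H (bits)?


Probabilities: [7/111, 25/111, 10/111, 27/111, 42/111] ≈ [0.0631, 0.2252, 0.0901, 0.2432, 0.3784]
H = -((7/111)·log₂(7/111) + (25/111)·log₂(25/111) + (10/111)·log₂(10/111) + (27/111)·log₂(27/111) + (42/111)·log₂(42/111))
  = 2.0753 bits

2.0753 bits


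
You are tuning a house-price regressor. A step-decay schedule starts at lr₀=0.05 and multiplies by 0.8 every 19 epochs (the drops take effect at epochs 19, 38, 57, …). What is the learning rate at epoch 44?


n_drops = ⌊44/19⌋ = 2
lr = 0.05·0.8^2 = 0.05·0.64 = 0.032

0.032


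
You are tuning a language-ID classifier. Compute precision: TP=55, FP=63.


Precision = TP/(TP+FP)
= 55/(55+63)
= 55/118 = 46.61%

46.61%


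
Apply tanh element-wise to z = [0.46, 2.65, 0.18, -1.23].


tanh(0.46) = 0.4301
tanh(2.65) = 0.9901
tanh(0.18) = 0.1781
tanh(-1.23) = -0.8426
result = [0.4301, 0.9901, 0.1781, -0.8426]

[0.4301, 0.9901, 0.1781, -0.8426]


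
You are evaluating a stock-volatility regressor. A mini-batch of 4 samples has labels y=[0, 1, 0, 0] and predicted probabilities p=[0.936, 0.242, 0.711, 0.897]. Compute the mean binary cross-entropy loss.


L[0] = -ln(1-0.936) = -ln(0.064) = 2.7489
L[1] = -ln(0.242) = 1.4188
L[2] = -ln(1-0.711) = -ln(0.289) = 1.2413
L[3] = -ln(1-0.897) = -ln(0.103) = 2.273
mean = (2.7489 + 1.4188 + 1.2413 + 2.273)/4 = 1.9205

1.9205


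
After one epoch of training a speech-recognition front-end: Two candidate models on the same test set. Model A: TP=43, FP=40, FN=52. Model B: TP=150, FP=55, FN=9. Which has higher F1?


Model A: P=43/83=0.5181, R=43/95=0.4526, F1=2PR/(P+R)=2TP/(2TP+FP+FN)=86/178=0.4831
Model B: P=150/205=0.7317, R=150/159=0.9434, F1=2PR/(P+R)=2TP/(2TP+FP+FN)=300/364=0.8242
0.4831 < 0.8242 → Model B

Model B


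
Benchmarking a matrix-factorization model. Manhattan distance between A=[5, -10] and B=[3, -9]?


d = |5-3| + |-10+ 9|
  = 2 + 1
  = 3

3


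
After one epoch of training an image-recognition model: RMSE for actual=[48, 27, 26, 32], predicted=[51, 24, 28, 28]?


MSE = 38/4 = 9.5
RMSE = √(38/4) = 3.0822

3.0822


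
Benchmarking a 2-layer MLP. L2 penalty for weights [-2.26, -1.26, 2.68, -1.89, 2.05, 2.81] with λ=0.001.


‖w‖₂² = (-2.26)² + (-1.26)² + (2.68)² + (-1.89)² + (2.05)² + (2.81)²
     = 5.1076 + 1.5876 + 7.1824 + 3.5721 + 4.2025 + 7.8961
     = 29.5483
λ·‖w‖₂² = 0.001·29.5483 = 0.029548

0.029548


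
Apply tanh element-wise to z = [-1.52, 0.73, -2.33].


tanh(-1.52) = -0.9087
tanh(0.73) = 0.6231
tanh(-2.33) = -0.9812
result = [-0.9087, 0.6231, -0.9812]

[-0.9087, 0.6231, -0.9812]


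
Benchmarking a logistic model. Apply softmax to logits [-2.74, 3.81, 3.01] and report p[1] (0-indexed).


Exponentials: e^-2.74=0.0646, e^3.81=45.1504, e^3.01=20.2874
Sum = 65.5024
Softmax = [0.001, 0.6893, 0.3097]
p[1] = 45.1504/65.5024 = 0.6893

0.6893


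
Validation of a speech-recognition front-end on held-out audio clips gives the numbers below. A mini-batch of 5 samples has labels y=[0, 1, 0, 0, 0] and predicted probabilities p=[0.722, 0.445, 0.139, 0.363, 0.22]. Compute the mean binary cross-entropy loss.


L[0] = -ln(1-0.722) = -ln(0.278) = 1.2801
L[1] = -ln(0.445) = 0.8097
L[2] = -ln(1-0.139) = -ln(0.861) = 0.1497
L[3] = -ln(1-0.363) = -ln(0.637) = 0.451
L[4] = -ln(1-0.22) = -ln(0.78) = 0.2485
mean = (1.2801 + 0.8097 + 0.1497 + 0.451 + 0.2485)/5 = 0.5878

0.5878


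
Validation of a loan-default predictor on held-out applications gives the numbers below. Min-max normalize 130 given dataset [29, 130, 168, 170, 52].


min=29, max=170
(130-29)/(170-29) = 101/141 = 0.7163

0.7163


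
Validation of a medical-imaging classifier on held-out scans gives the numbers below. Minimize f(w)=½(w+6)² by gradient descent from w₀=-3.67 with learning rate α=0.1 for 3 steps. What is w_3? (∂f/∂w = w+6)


step 1: grad = -3.67+6 = 2.33; w = -3.67 - 0.1·(2.33) = -3.903
step 2: grad = -3.903+6 = 2.097; w = -3.903 - 0.1·(2.097) = -4.1127
step 3: grad = -4.1127+6 = 1.8873; w = -4.1127 - 0.1·(1.8873) = -4.30143

-4.30143


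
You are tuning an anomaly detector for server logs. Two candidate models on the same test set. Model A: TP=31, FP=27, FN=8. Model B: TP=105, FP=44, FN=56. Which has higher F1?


Model A: P=31/58=0.5345, R=31/39=0.7949, F1=2PR/(P+R)=2TP/(2TP+FP+FN)=62/97=0.6392
Model B: P=105/149=0.7047, R=105/161=0.6522, F1=2PR/(P+R)=2TP/(2TP+FP+FN)=210/310=0.6774
0.6392 < 0.6774 → Model B

Model B


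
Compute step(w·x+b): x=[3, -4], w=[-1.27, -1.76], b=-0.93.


z = (3)·(-1.27) + (-4)·(-1.76) - 0.93
  = 2.3
step(z) = 1 (z≥0)

1


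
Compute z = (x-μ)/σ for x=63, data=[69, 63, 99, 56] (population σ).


μ = 71.75, σ = 16.3917
z = (63 - 71.75)/16.3917 = -0.5338

-0.5338


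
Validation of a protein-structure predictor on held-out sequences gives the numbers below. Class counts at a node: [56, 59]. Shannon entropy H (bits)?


Probabilities: [56/115, 59/115] ≈ [0.487, 0.513]
H = -((56/115)·log₂(56/115) + (59/115)·log₂(59/115))
  = 0.9995 bits

0.9995 bits


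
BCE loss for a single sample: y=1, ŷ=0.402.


BCE = -[y·ln(p) + (1-y)·ln(1-p)]
= -1·ln(0.402) - 0
= -ln(0.402) = 0.9113

0.9113


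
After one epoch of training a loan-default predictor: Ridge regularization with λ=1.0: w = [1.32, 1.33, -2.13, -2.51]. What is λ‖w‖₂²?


‖w‖₂² = (1.32)² + (1.33)² + (-2.13)² + (-2.51)²
     = 1.7424 + 1.7689 + 4.5369 + 6.3001
     = 14.3483
λ·‖w‖₂² = 1.0·14.3483 = 14.3483

14.3483


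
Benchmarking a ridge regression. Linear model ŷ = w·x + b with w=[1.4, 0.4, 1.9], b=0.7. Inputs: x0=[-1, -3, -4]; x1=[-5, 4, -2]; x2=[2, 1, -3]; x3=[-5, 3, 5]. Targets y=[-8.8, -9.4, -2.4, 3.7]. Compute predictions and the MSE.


ŷ0 = (1.4)·(-1) + (0.4)·(-3) + (1.9)·(-4) + 0.7 = -9.5
ŷ1 = (1.4)·(-5) + (0.4)·(4) + (1.9)·(-2) + 0.7 = -8.5
ŷ2 = (1.4)·(2) + (0.4)·(1) + (1.9)·(-3) + 0.7 = -1.8
ŷ3 = (1.4)·(-5) + (0.4)·(3) + (1.9)·(5) + 0.7 = 4.4
errors² = [0.49, 0.81, 0.36, 0.49]
MSE = 2.1500/4 = 0.5375

0.5375


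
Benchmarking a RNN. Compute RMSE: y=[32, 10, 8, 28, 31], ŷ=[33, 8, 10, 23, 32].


MSE = 35/5 = 7
RMSE = √(35/5) = 2.6458

2.6458


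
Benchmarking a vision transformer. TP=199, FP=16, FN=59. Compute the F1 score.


Precision = 199/215 = 0.9256
Recall = 199/258 = 0.7713
F1 = 2·P·R/(P+R) = 2·TP/(2·TP+FP+FN) = 398/(398+16+59) = 398/473 = 0.8414

0.8414


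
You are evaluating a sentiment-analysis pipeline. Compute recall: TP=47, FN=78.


Recall = TP/(TP+FN)
= 47/(47+78)
= 47/125 = 37.6%

37.6%


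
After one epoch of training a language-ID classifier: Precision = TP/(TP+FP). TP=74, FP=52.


Precision = TP/(TP+FP)
= 74/(74+52)
= 74/126 = 58.73%

58.73%


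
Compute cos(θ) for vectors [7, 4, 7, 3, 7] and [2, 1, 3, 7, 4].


A·B = 7·2 + 4·1 + 7·3 + 3·7 + 7·4 = 88
‖A‖ = √172 = 13.1149, ‖B‖ = √79 = 8.8882
cos = 88/(√172·√79) = 88/√13588 = 0.7549

0.7549


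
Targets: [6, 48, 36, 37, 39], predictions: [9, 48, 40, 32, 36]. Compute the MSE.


Squared errors: (6-9)²=9, (48-48)²=0, (36-40)²=16, (37-32)²=25, (39-36)²=9
Sum = 59
MSE = 59/5 = 59/5

59/5


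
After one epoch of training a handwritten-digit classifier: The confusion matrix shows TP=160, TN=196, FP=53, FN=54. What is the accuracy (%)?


Accuracy = (TP+TN)/(TP+TN+FP+FN)
= (160+196)/(463)
= 356/463 = 76.89%

76.89%


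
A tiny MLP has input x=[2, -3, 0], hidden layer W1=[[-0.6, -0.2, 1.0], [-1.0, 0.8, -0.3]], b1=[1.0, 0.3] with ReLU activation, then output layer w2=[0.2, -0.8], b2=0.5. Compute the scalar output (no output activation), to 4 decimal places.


z1[0] = (-0.6)·(2) + (-0.2)·(-3) + (1.0)·(0) + 1.0 = 0.4
z1[1] = (-1.0)·(2) + (0.8)·(-3) + (-0.3)·(0) + 0.3 = -4.1
h = ReLU(z1) = [0.4, 0.0]
output = (0.2)·(0.4) + (-0.8)·(0.0) + 0.5 = 0.58

0.58


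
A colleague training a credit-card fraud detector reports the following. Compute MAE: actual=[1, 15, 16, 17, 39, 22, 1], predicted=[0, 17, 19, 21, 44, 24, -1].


Absolute errors: |1-0|=1, |15-17|=2, |16-19|=3, |17-21|=4, |39-44|=5, |22-24|=2, |1+ 1|=2
Sum = 19
MAE = 19/7 = 19/7

19/7


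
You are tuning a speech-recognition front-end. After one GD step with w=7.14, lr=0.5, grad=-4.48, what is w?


w_new = w - α·∇
= 7.14 - 0.5·-4.48
= 7.14 + 2.24
= 9.38

9.38


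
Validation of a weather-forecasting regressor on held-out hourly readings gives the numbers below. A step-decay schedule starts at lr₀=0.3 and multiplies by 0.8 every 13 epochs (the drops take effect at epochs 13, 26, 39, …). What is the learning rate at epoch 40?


n_drops = ⌊40/13⌋ = 3
lr = 0.3·0.8^3 = 0.3·0.512 = 0.1536

0.1536


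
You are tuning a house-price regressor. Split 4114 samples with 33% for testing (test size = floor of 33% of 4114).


Test = ⌊4114·33/100⌋ = 1357
Train = 4114 - 1357 = 2757

Train: 2757, Test: 1357


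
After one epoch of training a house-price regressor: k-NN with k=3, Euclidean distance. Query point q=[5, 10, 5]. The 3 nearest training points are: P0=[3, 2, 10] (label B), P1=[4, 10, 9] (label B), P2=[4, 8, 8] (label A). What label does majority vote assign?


d(q,P0) = 9.6437  (label B)
d(q,P1) = 4.1231  (label B)
d(q,P2) = 3.7417  (label A)
Votes: A=1, B=2
Majority → B

B


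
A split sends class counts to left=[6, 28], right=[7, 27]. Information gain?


Parent = [13, 55], H_parent = 0.7039
H_left = 0.6723 (n=34), H_right = 0.7335 (n=34)
H_children = (34/68)·0.6723 + (34/68)·0.7335 = 0.7029
IG = 0.7039 - 0.7029 = 0.001

0.001


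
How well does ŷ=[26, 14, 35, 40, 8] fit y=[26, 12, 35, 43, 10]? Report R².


ȳ = 25.2
SS_res = Σ(y-ŷ)² = 17
SS_tot = Σ(y-ȳ)² = 818.8
R² = 1 - SS_res/SS_tot = 1 - 0.0208 = 0.9792

0.9792


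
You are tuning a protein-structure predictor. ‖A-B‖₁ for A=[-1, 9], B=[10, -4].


d = |-1-10| + |9+ 4|
  = 11 + 13
  = 24

24


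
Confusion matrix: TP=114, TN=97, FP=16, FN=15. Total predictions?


Total = TP + TN + FP + FN
= 114 + 97 + 16 + 15
= 242
(Predicted positive: 130, predicted negative: 112)

242


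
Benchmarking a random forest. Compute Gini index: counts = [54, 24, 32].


Probabilities: [54/110, 24/110, 32/110] ≈ [0.4909, 0.2182, 0.2909]
Σpᵢ² = (2916 + 576 + 1024)/110² = 4516/12100
Gini = 1 - Σpᵢ² = 1 - 4516/12100 = 0.6268

0.6268


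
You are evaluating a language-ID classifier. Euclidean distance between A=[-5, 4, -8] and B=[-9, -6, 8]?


d = √((-5+ 9)² + (4+ 6)² + (-8-8)²)
  = √(16 + 100 + 256)
  = √372 = 19.2873

19.2873


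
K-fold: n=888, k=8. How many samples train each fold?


Fold size = 888/8 = 111
Training per fold = 888 - 111 = 777

777


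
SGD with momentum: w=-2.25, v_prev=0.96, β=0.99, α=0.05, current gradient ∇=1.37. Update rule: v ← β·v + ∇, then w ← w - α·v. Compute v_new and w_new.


v_new = 0.99·0.96 + 1.37 = 0.9504 + 1.37 = 2.3204
w_new = -2.25 - 0.05·2.3204 = -2.25 - 0.11602 = -2.36602

v_new=2.3204, w_new=-2.36602


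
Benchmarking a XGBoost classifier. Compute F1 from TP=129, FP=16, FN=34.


Precision = 129/145 = 0.8897
Recall = 129/163 = 0.7914
F1 = 2·P·R/(P+R) = 2·TP/(2·TP+FP+FN) = 258/(258+16+34) = 258/308 = 0.8377

0.8377


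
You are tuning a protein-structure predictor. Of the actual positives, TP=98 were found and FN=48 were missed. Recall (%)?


Recall = TP/(TP+FN)
= 98/(98+48)
= 98/146 = 67.12%

67.12%


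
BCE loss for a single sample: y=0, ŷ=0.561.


BCE = -[y·ln(p) + (1-y)·ln(1-p)]
= -0 - 1·ln(1-0.561)
= -ln(0.439) = 0.8233

0.8233


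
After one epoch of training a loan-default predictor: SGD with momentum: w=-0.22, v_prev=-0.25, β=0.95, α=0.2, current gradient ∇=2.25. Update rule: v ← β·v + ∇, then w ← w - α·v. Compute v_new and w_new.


v_new = 0.95·-0.25 + 2.25 = -0.2375 + 2.25 = 2.0125
w_new = -0.22 - 0.2·2.0125 = -0.22 - 0.4025 = -0.6225

v_new=2.0125, w_new=-0.6225


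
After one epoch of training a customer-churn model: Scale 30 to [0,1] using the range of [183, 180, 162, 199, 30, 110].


min=30, max=199
(30-30)/(199-30) = 0/169 = 0.0

0.0


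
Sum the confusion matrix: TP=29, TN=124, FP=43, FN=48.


Total = TP + TN + FP + FN
= 29 + 124 + 43 + 48
= 244
(Predicted positive: 72, predicted negative: 172)

244


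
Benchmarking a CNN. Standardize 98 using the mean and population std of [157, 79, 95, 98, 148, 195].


μ = 128.6667, σ = 41.0636
z = (98 - 128.6667)/41.0636 = -0.7468

-0.7468


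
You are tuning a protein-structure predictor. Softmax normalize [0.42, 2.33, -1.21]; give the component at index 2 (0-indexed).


Exponentials: e^0.42=1.522, e^2.33=10.2779, e^-1.21=0.2982
Sum = 12.0981
Softmax = [0.1258, 0.8496, 0.0246]
p[2] = 0.2982/12.0981 = 0.0246

0.0246


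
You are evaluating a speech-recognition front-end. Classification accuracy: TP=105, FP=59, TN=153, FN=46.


Accuracy = (TP+TN)/(TP+TN+FP+FN)
= (105+153)/(363)
= 258/363 = 71.07%

71.07%


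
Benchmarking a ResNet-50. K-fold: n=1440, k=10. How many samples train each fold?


Fold size = 1440/10 = 144
Training per fold = 1440 - 144 = 1296

1296


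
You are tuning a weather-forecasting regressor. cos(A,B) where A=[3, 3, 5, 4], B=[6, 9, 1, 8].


A·B = 3·6 + 3·9 + 5·1 + 4·8 = 82
‖A‖ = √59 = 7.6811, ‖B‖ = √182 = 13.4907
cos = 82/(√59·√182) = 82/√10738 = 0.7913

0.7913


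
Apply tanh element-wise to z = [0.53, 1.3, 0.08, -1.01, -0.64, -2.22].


tanh(0.53) = 0.4854
tanh(1.3) = 0.8617
tanh(0.08) = 0.0798
tanh(-1.01) = -0.7658
tanh(-0.64) = -0.5649
tanh(-2.22) = -0.9767
result = [0.4854, 0.8617, 0.0798, -0.7658, -0.5649, -0.9767]

[0.4854, 0.8617, 0.0798, -0.7658, -0.5649, -0.9767]


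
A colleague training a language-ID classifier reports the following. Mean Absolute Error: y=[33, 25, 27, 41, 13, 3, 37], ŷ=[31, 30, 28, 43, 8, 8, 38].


Absolute errors: |33-31|=2, |25-30|=5, |27-28|=1, |41-43|=2, |13-8|=5, |3-8|=5, |37-38|=1
Sum = 21
MAE = 21/7 = 3

3


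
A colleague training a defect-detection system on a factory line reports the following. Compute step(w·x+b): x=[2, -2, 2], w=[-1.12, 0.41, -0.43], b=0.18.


z = (2)·(-1.12) + (-2)·(0.41) + (2)·(-0.43) + 0.18
  = -3.74
step(z) = 0 (z<0)

0


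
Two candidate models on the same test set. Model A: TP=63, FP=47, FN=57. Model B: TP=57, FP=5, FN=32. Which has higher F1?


Model A: P=63/110=0.5727, R=63/120=0.525, F1=2PR/(P+R)=2TP/(2TP+FP+FN)=126/230=0.5478
Model B: P=57/62=0.9194, R=57/89=0.6404, F1=2PR/(P+R)=2TP/(2TP+FP+FN)=114/151=0.755
0.5478 < 0.755 → Model B

Model B


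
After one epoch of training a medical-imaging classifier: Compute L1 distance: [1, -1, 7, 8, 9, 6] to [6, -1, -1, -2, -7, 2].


d = |1-6| + |-1+ 1| + |7+ 1| + |8+ 2| + |9+ 7| + |6-2|
  = 5 + 0 + 8 + 10 + 16 + 4
  = 43

43


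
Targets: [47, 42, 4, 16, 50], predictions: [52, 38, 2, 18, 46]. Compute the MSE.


Squared errors: (47-52)²=25, (42-38)²=16, (4-2)²=4, (16-18)²=4, (50-46)²=16
Sum = 65
MSE = 65/5 = 13

13


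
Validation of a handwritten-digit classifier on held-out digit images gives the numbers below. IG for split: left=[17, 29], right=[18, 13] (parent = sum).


Parent = [35, 42], H_parent = 0.994
H_left = 0.9503 (n=46), H_right = 0.9812 (n=31)
H_children = (46/77)·0.9503 + (31/77)·0.9812 = 0.9627
IG = 0.994 - 0.9627 = 0.0313

0.0313


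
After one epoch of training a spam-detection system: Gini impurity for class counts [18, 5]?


Probabilities: [18/23, 5/23] ≈ [0.7826, 0.2174]
Σpᵢ² = (324 + 25)/23² = 349/529
Gini = 1 - Σpᵢ² = 1 - 349/529 = 0.3403

0.3403


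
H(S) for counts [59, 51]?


Probabilities: [59/110, 51/110] ≈ [0.5364, 0.4636]
H = -((59/110)·log₂(59/110) + (51/110)·log₂(51/110))
  = 0.9962 bits

0.9962 bits


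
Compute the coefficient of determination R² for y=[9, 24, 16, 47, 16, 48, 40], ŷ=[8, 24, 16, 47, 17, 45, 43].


ȳ = 28.5714
SS_res = Σ(y-ŷ)² = 20
SS_tot = Σ(y-ȳ)² = 1567.71
R² = 1 - SS_res/SS_tot = 1 - 0.0128 = 0.9872

0.9872


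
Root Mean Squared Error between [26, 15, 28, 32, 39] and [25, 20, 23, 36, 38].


MSE = 68/5 = 13.6
RMSE = √(68/5) = 3.6878

3.6878


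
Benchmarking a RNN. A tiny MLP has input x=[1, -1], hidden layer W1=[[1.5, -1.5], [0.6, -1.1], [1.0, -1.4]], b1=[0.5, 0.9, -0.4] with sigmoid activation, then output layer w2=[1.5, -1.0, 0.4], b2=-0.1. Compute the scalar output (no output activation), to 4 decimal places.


z1[0] = (1.5)·(1) + (-1.5)·(-1) + 0.5 = 3.5
z1[1] = (0.6)·(1) + (-1.1)·(-1) + 0.9 = 2.6
z1[2] = (1.0)·(1) + (-1.4)·(-1) - 0.4 = 2.0
h = sigmoid(z1) = [0.9707, 0.9309, 0.8808]
output = (1.5)·(0.9707) + (-1.0)·(0.9309) + (0.4)·(0.8808) - 0.1 = 0.7775

0.7775


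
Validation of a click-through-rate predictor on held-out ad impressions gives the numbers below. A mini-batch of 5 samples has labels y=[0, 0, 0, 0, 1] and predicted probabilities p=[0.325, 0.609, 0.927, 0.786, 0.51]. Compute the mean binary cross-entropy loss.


L[0] = -ln(1-0.325) = -ln(0.675) = 0.393
L[1] = -ln(1-0.609) = -ln(0.391) = 0.939
L[2] = -ln(1-0.927) = -ln(0.073) = 2.6173
L[3] = -ln(1-0.786) = -ln(0.214) = 1.5418
L[4] = -ln(0.51) = 0.6733
mean = (0.393 + 0.939 + 2.6173 + 1.5418 + 0.6733)/5 = 1.2329

1.2329


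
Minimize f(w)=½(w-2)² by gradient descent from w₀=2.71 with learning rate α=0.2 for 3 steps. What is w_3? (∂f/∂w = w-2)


step 1: grad = 2.71-2 = 0.71; w = 2.71 - 0.2·(0.71) = 2.568
step 2: grad = 2.568-2 = 0.568; w = 2.568 - 0.2·(0.568) = 2.4544
step 3: grad = 2.4544-2 = 0.4544; w = 2.4544 - 0.2·(0.4544) = 2.36352

2.36352


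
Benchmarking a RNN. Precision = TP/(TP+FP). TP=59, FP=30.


Precision = TP/(TP+FP)
= 59/(59+30)
= 59/89 = 66.29%

66.29%


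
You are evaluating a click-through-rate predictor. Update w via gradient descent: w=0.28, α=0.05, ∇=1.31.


w_new = w - α·∇
= 0.28 - 0.05·1.31
= 0.28 - 0.0655
= 0.2145

0.2145


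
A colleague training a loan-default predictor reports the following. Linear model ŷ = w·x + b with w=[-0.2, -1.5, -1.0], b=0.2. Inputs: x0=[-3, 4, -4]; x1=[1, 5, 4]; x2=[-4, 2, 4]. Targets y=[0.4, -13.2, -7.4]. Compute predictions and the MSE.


ŷ0 = (-0.2)·(-3) + (-1.5)·(4) + (-1.0)·(-4) + 0.2 = -1.2
ŷ1 = (-0.2)·(1) + (-1.5)·(5) + (-1.0)·(4) + 0.2 = -11.5
ŷ2 = (-0.2)·(-4) + (-1.5)·(2) + (-1.0)·(4) + 0.2 = -6.0
errors² = [2.56, 2.89, 1.96]
MSE = 7.4100/3 = 2.47

2.47


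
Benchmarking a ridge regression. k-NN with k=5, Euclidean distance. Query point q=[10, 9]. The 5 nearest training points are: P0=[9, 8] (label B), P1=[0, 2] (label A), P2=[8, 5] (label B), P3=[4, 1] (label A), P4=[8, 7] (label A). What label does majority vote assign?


d(q,P0) = 1.4142  (label B)
d(q,P1) = 12.2066  (label A)
d(q,P2) = 4.4721  (label B)
d(q,P3) = 10.0  (label A)
d(q,P4) = 2.8284  (label A)
Votes: A=3, B=2
Majority → A

A


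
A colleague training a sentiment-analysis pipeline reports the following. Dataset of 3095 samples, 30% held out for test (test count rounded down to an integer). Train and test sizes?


Test = ⌊3095·30/100⌋ = 928
Train = 3095 - 928 = 2167

Train: 2167, Test: 928


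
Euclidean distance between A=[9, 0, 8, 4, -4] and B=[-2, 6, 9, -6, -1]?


d = √((9+ 2)² + (0-6)² + (8-9)² + (4+ 6)² + (-4+ 1)²)
  = √(121 + 36 + 1 + 100 + 9)
  = √267 = 16.3401

16.3401


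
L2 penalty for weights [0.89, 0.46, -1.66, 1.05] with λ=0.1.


‖w‖₂² = (0.89)² + (0.46)² + (-1.66)² + (1.05)²
     = 0.7921 + 0.2116 + 2.7556 + 1.1025
     = 4.8618
λ·‖w‖₂² = 0.1·4.8618 = 0.48618

0.48618


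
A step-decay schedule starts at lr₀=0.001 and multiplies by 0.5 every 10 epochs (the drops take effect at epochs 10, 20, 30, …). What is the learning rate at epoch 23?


n_drops = ⌊23/10⌋ = 2
lr = 0.001·0.5^2 = 0.001·0.25 = 0.00025

0.00025


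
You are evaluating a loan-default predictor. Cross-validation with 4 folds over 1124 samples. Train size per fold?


Fold size = 1124/4 = 281
Training per fold = 1124 - 281 = 843

843


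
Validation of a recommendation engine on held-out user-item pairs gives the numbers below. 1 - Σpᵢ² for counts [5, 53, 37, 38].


Probabilities: [5/133, 53/133, 37/133, 38/133] ≈ [0.0376, 0.3985, 0.2782, 0.2857]
Σpᵢ² = (25 + 2809 + 1369 + 1444)/133² = 5647/17689
Gini = 1 - Σpᵢ² = 1 - 5647/17689 = 0.6808

0.6808


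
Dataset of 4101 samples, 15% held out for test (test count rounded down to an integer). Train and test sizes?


Test = ⌊4101·15/100⌋ = 615
Train = 4101 - 615 = 3486

Train: 3486, Test: 615


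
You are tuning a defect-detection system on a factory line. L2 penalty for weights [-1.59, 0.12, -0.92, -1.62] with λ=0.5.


‖w‖₂² = (-1.59)² + (0.12)² + (-0.92)² + (-1.62)²
     = 2.5281 + 0.0144 + 0.8464 + 2.6244
     = 6.0133
λ·‖w‖₂² = 0.5·6.0133 = 3.00665

3.00665


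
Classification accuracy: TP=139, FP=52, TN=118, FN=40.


Accuracy = (TP+TN)/(TP+TN+FP+FN)
= (139+118)/(349)
= 257/349 = 73.64%

73.64%


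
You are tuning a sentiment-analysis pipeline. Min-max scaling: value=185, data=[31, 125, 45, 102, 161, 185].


min=31, max=185
(185-31)/(185-31) = 154/154 = 1.0

1.0


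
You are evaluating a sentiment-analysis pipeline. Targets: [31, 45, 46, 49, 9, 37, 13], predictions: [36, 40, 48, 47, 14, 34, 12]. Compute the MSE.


Squared errors: (31-36)²=25, (45-40)²=25, (46-48)²=4, (49-47)²=4, (9-14)²=25, (37-34)²=9, (13-12)²=1
Sum = 93
MSE = 93/7 = 93/7

93/7


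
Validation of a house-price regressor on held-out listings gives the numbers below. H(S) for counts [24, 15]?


Probabilities: [24/39, 15/39] ≈ [0.6154, 0.3846]
H = -((24/39)·log₂(24/39) + (15/39)·log₂(15/39))
  = 0.9612 bits

0.9612 bits


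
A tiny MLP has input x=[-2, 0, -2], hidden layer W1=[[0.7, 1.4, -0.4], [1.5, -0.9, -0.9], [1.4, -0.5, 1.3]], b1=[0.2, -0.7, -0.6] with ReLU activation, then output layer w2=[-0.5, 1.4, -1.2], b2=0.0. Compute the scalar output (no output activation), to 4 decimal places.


z1[0] = (0.7)·(-2) + (1.4)·(0) + (-0.4)·(-2) + 0.2 = -0.4
z1[1] = (1.5)·(-2) + (-0.9)·(0) + (-0.9)·(-2) - 0.7 = -1.9
z1[2] = (1.4)·(-2) + (-0.5)·(0) + (1.3)·(-2) - 0.6 = -6.0
h = ReLU(z1) = [0.0, 0.0, 0.0]
output = (-0.5)·(0.0) + (1.4)·(0.0) + (-1.2)·(0.0) + 0.0 = 0.0

0.0


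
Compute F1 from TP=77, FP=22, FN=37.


Precision = 77/99 = 0.7778
Recall = 77/114 = 0.6754
F1 = 2·P·R/(P+R) = 2·TP/(2·TP+FP+FN) = 154/(154+22+37) = 154/213 = 0.723

0.723


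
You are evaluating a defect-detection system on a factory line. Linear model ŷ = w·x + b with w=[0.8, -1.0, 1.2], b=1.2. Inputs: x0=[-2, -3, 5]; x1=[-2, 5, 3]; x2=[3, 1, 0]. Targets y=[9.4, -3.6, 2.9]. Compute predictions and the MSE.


ŷ0 = (0.8)·(-2) + (-1.0)·(-3) + (1.2)·(5) + 1.2 = 8.6
ŷ1 = (0.8)·(-2) + (-1.0)·(5) + (1.2)·(3) + 1.2 = -1.8
ŷ2 = (0.8)·(3) + (-1.0)·(1) + (1.2)·(0) + 1.2 = 2.6
errors² = [0.64, 3.24, 0.09]
MSE = 3.9700/3 = 1.3233

1.3233


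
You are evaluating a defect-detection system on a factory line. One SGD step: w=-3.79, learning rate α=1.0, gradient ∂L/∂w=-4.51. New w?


w_new = w - α·∇
= -3.79 - 1.0·-4.51
= -3.79 + 4.51
= 0.72

0.72


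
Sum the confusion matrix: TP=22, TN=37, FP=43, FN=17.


Total = TP + TN + FP + FN
= 22 + 37 + 43 + 17
= 119
(Predicted positive: 65, predicted negative: 54)

119


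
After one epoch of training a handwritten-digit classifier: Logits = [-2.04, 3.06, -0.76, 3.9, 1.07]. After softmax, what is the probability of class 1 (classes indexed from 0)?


Exponentials: e^-2.04=0.13, e^3.06=21.3276, e^-0.76=0.4677, e^3.9=49.4024, e^1.07=2.9154
Sum = 74.2431
Softmax = [0.0018, 0.2873, 0.0063, 0.6654, 0.0393]
p[1] = 21.3276/74.2431 = 0.2873

0.2873


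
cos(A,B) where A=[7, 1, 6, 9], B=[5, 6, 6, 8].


A·B = 7·5 + 1·6 + 6·6 + 9·8 = 149
‖A‖ = √167 = 12.9228, ‖B‖ = √161 = 12.6886
cos = 149/(√167·√161) = 149/√26887 = 0.9087

0.9087


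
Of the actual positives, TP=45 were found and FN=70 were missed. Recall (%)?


Recall = TP/(TP+FN)
= 45/(45+70)
= 45/115 = 39.13%

39.13%


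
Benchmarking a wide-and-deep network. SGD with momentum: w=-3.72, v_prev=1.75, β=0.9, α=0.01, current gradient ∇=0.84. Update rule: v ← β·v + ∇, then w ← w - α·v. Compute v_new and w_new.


v_new = 0.9·1.75 + 0.84 = 1.575 + 0.84 = 2.415
w_new = -3.72 - 0.01·2.415 = -3.72 - 0.02415 = -3.74415

v_new=2.415, w_new=-3.74415


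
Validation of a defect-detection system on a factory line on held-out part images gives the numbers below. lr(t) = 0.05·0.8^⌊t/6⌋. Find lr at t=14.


n_drops = ⌊14/6⌋ = 2
lr = 0.05·0.8^2 = 0.05·0.64 = 0.032

0.032


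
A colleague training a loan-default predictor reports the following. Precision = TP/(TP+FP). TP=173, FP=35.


Precision = TP/(TP+FP)
= 173/(173+35)
= 173/208 = 83.17%

83.17%


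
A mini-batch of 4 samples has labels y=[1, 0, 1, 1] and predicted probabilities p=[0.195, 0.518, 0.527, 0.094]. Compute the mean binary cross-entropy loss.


L[0] = -ln(0.195) = 1.6348
L[1] = -ln(1-0.518) = -ln(0.482) = 0.7298
L[2] = -ln(0.527) = 0.6406
L[3] = -ln(0.094) = 2.3645
mean = (1.6348 + 0.7298 + 0.6406 + 2.3645)/4 = 1.3424

1.3424
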